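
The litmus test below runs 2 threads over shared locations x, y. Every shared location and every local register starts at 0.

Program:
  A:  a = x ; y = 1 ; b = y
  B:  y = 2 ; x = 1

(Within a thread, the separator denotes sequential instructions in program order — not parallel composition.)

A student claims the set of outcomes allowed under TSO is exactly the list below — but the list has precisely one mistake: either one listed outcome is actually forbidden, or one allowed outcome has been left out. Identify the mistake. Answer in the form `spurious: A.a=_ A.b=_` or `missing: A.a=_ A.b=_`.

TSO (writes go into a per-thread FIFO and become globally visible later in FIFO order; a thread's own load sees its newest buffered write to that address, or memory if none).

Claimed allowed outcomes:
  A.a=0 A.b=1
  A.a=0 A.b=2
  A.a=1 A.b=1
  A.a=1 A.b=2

outcome vector order: (A.a,A.b)
TSO: 3 outcomes — {0/1; 0/2; 1/1}
claimed∖TSO = {1/2}

spurious: A.a=1 A.b=2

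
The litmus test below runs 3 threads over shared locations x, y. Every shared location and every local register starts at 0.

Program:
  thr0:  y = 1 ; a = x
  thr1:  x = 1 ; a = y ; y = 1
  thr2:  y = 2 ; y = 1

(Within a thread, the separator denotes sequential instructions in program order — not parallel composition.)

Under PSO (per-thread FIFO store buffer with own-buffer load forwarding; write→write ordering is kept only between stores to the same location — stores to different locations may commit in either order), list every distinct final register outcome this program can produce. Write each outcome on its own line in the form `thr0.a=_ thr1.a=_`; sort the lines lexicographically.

thr0.a=0 thr1.a=0
thr0.a=0 thr1.a=1
thr0.a=0 thr1.a=2
thr0.a=1 thr1.a=0
thr0.a=1 thr1.a=1
thr0.a=1 thr1.a=2

outcome vector order: (thr0.a,thr1.a)
|PSO outcomes| = 6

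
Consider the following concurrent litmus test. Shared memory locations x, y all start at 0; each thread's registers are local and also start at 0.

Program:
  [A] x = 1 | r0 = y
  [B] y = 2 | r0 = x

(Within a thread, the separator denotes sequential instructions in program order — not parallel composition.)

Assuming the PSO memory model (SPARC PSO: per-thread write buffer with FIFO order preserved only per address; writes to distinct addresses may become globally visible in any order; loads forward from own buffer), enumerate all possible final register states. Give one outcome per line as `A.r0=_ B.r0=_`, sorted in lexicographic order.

outcome vector order: (A.r0,B.r0)
|PSO outcomes| = 4

A.r0=0 B.r0=0
A.r0=0 B.r0=1
A.r0=2 B.r0=0
A.r0=2 B.r0=1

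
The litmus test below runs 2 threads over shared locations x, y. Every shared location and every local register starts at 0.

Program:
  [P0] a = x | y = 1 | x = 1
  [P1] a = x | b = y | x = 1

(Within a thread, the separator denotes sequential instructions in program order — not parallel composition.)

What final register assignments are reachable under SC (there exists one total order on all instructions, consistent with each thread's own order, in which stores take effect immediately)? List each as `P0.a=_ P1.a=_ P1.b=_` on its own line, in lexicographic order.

P0.a=0 P1.a=0 P1.b=0
P0.a=0 P1.a=0 P1.b=1
P0.a=0 P1.a=1 P1.b=1
P0.a=1 P1.a=0 P1.b=0

outcome vector order: (P0.a,P1.a,P1.b)
|SC outcomes| = 4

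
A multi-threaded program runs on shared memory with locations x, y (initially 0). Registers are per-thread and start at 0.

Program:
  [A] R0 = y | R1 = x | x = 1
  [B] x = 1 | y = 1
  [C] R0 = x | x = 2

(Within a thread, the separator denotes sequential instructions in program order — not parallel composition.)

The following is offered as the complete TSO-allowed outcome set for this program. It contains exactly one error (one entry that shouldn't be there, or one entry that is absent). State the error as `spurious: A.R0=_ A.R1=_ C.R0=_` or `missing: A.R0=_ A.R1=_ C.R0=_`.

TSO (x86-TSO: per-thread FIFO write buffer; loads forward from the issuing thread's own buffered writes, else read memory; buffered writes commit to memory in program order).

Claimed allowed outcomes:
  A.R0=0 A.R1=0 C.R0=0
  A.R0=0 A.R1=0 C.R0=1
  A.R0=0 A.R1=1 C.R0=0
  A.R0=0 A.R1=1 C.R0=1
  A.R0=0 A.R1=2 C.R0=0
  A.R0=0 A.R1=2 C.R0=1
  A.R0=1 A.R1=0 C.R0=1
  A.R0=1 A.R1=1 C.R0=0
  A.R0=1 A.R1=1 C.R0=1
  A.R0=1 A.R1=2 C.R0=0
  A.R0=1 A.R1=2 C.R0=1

outcome vector order: (A.R0,A.R1,C.R0)
[TSO] allowed = {<0 0 0> <0 0 1> <0 1 0> <0 1 1> <0 2 0> <0 2 1> <1 1 0> <1 1 1> <1 2 0> <1 2 1>}
claimed∖TSO = {<1 0 1>}

spurious: A.R0=1 A.R1=0 C.R0=1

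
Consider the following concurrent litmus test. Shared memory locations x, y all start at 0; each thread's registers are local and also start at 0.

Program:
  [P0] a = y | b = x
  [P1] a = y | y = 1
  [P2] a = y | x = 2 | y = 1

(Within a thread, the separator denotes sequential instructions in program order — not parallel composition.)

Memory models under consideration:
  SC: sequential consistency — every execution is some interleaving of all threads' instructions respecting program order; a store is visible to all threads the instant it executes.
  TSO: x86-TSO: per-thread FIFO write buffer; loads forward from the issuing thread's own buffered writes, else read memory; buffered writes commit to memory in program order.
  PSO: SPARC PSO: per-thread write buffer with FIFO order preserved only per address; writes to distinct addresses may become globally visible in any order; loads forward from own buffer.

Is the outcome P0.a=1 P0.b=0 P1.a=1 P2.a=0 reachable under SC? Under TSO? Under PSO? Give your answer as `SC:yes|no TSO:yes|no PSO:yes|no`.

SC:no TSO:no PSO:yes

outcome vector order: (P0.a,P0.b,P1.a,P2.a)
SC: 11 outcomes — {(0,0,0,0) (0,0,0,1) (0,0,1,0) (0,2,0,0) (0,2,0,1) (0,2,1,0) (1,0,0,0) (1,0,0,1) (1,2,0,0) (1,2,0,1) (1,2,1,0)}
TSO: 11 outcomes — {(0,0,0,0) (0,0,0,1) (0,0,1,0) (0,2,0,0) (0,2,0,1) (0,2,1,0) (1,0,0,0) (1,0,0,1) (1,2,0,0) (1,2,0,1) (1,2,1,0)}
PSO: 12 outcomes — {(0,0,0,0) (0,0,0,1) (0,0,1,0) (0,2,0,0) (0,2,0,1) (0,2,1,0) (1,0,0,0) (1,0,0,1) (1,0,1,0) (1,2,0,0) (1,2,0,1) (1,2,1,0)}
target (1,0,1,0) ∈ {PSO}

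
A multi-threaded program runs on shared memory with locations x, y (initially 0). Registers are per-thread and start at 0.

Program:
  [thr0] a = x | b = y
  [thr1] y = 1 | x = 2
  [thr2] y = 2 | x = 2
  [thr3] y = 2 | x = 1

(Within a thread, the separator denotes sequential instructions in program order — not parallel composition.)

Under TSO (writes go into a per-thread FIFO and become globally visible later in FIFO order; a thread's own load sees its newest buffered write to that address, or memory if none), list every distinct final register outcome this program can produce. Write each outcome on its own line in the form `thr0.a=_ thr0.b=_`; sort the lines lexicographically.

outcome vector order: (thr0.a,thr0.b)
|TSO outcomes| = 7

thr0.a=0 thr0.b=0
thr0.a=0 thr0.b=1
thr0.a=0 thr0.b=2
thr0.a=1 thr0.b=1
thr0.a=1 thr0.b=2
thr0.a=2 thr0.b=1
thr0.a=2 thr0.b=2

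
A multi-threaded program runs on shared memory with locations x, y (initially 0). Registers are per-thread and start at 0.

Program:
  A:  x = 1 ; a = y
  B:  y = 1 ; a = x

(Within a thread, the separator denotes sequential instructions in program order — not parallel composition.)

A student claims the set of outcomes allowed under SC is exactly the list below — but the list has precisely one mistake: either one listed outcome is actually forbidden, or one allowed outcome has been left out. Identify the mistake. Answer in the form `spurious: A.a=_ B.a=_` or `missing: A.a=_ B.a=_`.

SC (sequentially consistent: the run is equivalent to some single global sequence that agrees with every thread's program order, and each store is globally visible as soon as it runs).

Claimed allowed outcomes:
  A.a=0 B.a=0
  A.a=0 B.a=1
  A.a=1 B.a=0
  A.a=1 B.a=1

spurious: A.a=0 B.a=0

outcome vector order: (A.a,B.a)
under SC → 01; 10; 11
claimed∖SC = {00}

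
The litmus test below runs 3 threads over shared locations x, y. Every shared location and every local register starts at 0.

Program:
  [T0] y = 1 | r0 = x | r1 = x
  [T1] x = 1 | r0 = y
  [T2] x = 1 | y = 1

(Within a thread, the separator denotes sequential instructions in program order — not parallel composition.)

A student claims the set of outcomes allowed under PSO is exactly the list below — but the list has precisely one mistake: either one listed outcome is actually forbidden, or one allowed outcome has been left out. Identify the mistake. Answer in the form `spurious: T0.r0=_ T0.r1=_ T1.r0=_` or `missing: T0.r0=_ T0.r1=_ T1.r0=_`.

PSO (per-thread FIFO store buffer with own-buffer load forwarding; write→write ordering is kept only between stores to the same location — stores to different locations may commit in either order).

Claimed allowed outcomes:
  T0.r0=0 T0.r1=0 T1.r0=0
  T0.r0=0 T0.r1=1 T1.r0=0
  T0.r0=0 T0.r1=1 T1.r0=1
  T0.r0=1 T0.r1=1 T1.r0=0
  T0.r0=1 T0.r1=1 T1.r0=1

missing: T0.r0=0 T0.r1=0 T1.r0=1

outcome vector order: (T0.r0,T0.r1,T1.r0)
[PSO] allowed = {000; 001; 010; 011; 110; 111}
PSO∖claimed = {001}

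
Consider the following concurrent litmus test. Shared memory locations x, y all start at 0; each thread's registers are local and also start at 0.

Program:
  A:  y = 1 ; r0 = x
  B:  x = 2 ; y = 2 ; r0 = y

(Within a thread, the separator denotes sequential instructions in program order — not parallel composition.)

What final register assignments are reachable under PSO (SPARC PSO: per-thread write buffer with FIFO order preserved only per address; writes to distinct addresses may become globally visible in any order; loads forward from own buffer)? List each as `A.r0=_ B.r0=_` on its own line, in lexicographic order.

outcome vector order: (A.r0,B.r0)
|PSO outcomes| = 4

A.r0=0 B.r0=1
A.r0=0 B.r0=2
A.r0=2 B.r0=1
A.r0=2 B.r0=2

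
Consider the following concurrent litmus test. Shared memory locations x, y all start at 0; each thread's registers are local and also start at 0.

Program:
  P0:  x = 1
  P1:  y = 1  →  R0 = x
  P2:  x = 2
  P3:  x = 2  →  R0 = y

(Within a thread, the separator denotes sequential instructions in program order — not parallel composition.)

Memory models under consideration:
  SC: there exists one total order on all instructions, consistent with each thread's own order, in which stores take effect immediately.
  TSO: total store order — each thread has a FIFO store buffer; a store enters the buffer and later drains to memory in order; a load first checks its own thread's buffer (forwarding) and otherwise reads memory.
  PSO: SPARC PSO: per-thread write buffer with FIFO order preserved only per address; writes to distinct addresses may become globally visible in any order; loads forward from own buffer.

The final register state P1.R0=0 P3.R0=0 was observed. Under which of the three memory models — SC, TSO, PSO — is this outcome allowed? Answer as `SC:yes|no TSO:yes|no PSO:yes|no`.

SC:no TSO:yes PSO:yes

outcome vector order: (P1.R0,P3.R0)
under SC → 0/1; 1/0; 1/1; 2/0; 2/1
under TSO → 0/0; 0/1; 1/0; 1/1; 2/0; 2/1
under PSO → 0/0; 0/1; 1/0; 1/1; 2/0; 2/1
target 0/0 ∈ {TSO,PSO}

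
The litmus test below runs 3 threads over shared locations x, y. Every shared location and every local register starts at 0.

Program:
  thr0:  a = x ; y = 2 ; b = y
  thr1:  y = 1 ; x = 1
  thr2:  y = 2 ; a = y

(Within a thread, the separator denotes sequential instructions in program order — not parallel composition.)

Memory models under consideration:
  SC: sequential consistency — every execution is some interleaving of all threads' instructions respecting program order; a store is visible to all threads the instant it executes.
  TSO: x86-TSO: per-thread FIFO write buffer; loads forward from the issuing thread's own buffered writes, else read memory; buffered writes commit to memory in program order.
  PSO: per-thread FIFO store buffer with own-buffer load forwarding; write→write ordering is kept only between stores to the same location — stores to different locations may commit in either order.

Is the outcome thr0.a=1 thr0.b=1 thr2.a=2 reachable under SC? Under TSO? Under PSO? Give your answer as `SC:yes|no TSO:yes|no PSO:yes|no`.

outcome vector order: (thr0.a,thr0.b,thr2.a)
SC: 6 outcomes — {011, 012, 021, 022, 121, 122}
TSO: 6 outcomes — {011, 012, 021, 022, 121, 122}
PSO: 8 outcomes — {011, 012, 021, 022, 111, 112, 121, 122}
target 112 ∈ {PSO}

SC:no TSO:no PSO:yes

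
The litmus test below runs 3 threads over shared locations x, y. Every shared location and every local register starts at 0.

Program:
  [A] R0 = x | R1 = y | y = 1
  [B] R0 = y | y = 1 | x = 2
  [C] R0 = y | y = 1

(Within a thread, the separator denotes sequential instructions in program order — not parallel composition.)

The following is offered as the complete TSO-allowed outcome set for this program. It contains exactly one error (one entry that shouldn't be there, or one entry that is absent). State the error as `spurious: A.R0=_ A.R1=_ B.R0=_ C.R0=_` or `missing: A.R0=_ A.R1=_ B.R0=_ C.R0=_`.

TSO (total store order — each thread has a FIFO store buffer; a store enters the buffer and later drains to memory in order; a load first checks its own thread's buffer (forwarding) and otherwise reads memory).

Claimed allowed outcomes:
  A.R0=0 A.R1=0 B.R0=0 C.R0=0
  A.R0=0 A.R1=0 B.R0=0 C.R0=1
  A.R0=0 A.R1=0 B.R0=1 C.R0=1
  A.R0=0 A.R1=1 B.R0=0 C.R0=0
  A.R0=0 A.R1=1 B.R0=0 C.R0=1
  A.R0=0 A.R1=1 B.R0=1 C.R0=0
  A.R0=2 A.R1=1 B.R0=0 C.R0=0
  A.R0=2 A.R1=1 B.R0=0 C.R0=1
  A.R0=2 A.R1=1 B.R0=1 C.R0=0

missing: A.R0=0 A.R1=0 B.R0=1 C.R0=0

outcome vector order: (A.R0,A.R1,B.R0,C.R0)
[TSO] allowed = {0/0/0/0, 0/0/0/1, 0/0/1/0, 0/0/1/1, 0/1/0/0, 0/1/0/1, 0/1/1/0, 2/1/0/0, 2/1/0/1, 2/1/1/0}
TSO∖claimed = {0/0/1/0}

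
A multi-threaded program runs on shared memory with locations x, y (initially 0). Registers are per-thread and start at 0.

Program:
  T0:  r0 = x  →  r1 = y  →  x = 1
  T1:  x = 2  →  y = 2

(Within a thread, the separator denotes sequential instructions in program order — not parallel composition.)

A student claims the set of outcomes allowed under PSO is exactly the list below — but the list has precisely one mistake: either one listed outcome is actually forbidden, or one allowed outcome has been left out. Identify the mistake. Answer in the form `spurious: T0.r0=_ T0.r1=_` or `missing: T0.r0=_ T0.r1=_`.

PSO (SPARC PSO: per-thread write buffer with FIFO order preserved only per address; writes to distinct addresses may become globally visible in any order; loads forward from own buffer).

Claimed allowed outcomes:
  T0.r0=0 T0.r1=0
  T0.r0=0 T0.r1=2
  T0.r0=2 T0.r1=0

missing: T0.r0=2 T0.r1=2

outcome vector order: (T0.r0,T0.r1)
[PSO] allowed = {00 02 20 22}
PSO∖claimed = {22}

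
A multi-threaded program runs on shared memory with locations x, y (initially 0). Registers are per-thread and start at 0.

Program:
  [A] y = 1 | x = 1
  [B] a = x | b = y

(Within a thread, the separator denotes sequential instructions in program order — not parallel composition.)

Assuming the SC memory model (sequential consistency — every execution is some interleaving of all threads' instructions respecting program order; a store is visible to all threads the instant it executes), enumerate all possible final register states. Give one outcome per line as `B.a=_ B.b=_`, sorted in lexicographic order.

B.a=0 B.b=0
B.a=0 B.b=1
B.a=1 B.b=1

outcome vector order: (B.a,B.b)
|SC outcomes| = 3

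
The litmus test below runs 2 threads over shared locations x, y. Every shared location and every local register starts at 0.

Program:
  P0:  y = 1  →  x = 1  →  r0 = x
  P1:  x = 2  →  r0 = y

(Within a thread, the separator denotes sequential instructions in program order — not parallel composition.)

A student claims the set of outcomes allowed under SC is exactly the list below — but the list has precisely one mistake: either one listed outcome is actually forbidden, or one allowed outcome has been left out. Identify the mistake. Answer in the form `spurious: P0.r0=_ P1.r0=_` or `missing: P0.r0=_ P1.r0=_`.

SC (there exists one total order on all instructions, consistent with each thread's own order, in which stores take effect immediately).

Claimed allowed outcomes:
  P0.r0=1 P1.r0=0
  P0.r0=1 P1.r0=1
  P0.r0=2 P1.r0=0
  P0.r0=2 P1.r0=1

outcome vector order: (P0.r0,P1.r0)
under SC → <1 0> <1 1> <2 1>
claimed∖SC = {<2 0>}

spurious: P0.r0=2 P1.r0=0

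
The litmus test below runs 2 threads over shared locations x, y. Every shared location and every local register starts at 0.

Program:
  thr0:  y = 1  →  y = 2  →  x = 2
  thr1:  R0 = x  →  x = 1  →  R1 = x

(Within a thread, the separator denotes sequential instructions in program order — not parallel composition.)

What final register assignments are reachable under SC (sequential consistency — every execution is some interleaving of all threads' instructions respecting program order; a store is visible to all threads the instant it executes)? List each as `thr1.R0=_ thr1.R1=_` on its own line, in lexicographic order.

thr1.R0=0 thr1.R1=1
thr1.R0=0 thr1.R1=2
thr1.R0=2 thr1.R1=1

outcome vector order: (thr1.R0,thr1.R1)
|SC outcomes| = 3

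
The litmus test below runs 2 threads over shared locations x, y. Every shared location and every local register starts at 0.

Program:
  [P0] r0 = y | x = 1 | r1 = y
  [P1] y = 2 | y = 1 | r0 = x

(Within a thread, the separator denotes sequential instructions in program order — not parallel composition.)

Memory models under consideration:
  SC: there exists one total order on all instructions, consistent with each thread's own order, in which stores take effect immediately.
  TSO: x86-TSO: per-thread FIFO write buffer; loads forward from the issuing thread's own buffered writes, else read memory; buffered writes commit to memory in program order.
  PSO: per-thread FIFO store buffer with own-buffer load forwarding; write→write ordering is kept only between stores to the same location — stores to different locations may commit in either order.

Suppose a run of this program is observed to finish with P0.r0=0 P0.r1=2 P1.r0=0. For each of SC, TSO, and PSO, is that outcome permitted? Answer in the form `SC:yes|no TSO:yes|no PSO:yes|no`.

outcome vector order: (P0.r0,P0.r1,P1.r0)
[SC] allowed = {<0 0 1> <0 1 0> <0 1 1> <0 2 1> <1 1 0> <1 1 1> <2 1 0> <2 1 1> <2 2 1>}
[TSO] allowed = {<0 0 0> <0 0 1> <0 1 0> <0 1 1> <0 2 0> <0 2 1> <1 1 0> <1 1 1> <2 1 0> <2 1 1> <2 2 0> <2 2 1>}
[PSO] allowed = {<0 0 0> <0 0 1> <0 1 0> <0 1 1> <0 2 0> <0 2 1> <1 1 0> <1 1 1> <2 1 0> <2 1 1> <2 2 0> <2 2 1>}
target <0 2 0> ∈ {TSO,PSO}

SC:no TSO:yes PSO:yes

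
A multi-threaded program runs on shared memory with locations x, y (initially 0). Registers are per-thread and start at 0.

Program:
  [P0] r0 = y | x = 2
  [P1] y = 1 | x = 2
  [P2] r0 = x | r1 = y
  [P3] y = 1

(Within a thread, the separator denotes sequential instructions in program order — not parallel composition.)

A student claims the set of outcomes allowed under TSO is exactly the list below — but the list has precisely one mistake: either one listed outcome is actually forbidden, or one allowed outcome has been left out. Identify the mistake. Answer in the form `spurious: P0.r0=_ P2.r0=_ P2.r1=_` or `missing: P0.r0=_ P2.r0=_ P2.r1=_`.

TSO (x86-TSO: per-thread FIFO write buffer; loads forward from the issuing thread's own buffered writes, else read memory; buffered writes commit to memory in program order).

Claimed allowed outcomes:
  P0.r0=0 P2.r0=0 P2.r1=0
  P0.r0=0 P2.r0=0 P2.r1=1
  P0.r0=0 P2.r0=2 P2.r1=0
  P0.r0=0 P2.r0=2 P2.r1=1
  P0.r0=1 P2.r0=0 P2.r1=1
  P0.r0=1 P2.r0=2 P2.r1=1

missing: P0.r0=1 P2.r0=0 P2.r1=0

outcome vector order: (P0.r0,P2.r0,P2.r1)
TSO (7): 0/0/0 0/0/1 0/2/0 0/2/1 1/0/0 1/0/1 1/2/1
TSO∖claimed = {1/0/0}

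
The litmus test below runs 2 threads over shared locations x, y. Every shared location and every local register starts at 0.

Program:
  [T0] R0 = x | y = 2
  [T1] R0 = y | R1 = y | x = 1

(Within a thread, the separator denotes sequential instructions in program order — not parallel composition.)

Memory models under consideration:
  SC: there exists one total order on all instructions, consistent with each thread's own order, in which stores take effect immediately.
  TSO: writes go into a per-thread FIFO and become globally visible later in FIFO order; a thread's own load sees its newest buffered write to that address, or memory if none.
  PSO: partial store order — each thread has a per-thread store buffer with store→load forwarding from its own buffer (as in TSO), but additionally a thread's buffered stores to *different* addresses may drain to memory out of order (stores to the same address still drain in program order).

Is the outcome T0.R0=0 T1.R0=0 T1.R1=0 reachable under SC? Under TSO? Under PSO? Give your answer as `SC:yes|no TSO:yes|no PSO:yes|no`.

SC:yes TSO:yes PSO:yes

outcome vector order: (T0.R0,T1.R0,T1.R1)
SC (4): 0/0/0, 0/0/2, 0/2/2, 1/0/0
TSO (4): 0/0/0, 0/0/2, 0/2/2, 1/0/0
PSO (4): 0/0/0, 0/0/2, 0/2/2, 1/0/0
target 0/0/0 ∈ {SC,TSO,PSO}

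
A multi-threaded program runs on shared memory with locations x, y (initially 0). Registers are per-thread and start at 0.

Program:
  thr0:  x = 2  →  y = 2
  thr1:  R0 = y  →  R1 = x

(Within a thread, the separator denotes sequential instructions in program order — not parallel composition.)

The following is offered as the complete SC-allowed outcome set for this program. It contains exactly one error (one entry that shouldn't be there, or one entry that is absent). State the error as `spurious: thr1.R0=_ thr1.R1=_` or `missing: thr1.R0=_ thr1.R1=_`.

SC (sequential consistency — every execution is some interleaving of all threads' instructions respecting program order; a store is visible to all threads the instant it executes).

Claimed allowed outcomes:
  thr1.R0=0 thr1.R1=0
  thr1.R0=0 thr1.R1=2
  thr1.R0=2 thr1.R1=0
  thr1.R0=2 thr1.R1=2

spurious: thr1.R0=2 thr1.R1=0

outcome vector order: (thr1.R0,thr1.R1)
[SC] allowed = {<0 0>; <0 2>; <2 2>}
claimed∖SC = {<2 0>}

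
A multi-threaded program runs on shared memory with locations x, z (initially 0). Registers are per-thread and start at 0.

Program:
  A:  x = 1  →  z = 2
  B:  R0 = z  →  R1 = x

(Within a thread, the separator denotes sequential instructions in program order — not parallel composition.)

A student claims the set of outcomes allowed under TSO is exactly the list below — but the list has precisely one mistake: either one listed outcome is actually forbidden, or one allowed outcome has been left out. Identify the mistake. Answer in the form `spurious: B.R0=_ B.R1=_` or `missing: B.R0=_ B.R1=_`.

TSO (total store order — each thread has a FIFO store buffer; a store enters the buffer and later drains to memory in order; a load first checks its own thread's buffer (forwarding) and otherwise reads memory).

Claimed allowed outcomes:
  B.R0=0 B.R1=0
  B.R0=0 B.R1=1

outcome vector order: (B.R0,B.R1)
[TSO] allowed = {(0,0); (0,1); (2,1)}
TSO∖claimed = {(2,1)}

missing: B.R0=2 B.R1=1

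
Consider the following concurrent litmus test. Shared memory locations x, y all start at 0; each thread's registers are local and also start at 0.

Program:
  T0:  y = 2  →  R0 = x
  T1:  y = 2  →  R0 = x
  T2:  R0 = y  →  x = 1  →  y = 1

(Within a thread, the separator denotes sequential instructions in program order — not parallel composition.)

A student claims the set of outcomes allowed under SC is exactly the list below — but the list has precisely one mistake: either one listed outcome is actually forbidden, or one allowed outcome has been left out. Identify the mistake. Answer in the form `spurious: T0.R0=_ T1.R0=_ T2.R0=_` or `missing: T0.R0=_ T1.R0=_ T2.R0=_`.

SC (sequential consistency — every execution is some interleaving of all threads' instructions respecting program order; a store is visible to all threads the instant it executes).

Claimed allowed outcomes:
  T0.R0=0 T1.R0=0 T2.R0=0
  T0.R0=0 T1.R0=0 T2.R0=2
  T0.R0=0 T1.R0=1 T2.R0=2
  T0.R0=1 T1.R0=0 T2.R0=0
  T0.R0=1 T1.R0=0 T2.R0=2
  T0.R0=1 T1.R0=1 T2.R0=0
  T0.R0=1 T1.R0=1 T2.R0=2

missing: T0.R0=0 T1.R0=1 T2.R0=0

outcome vector order: (T0.R0,T1.R0,T2.R0)
SC (8): 000; 002; 010; 012; 100; 102; 110; 112
SC∖claimed = {010}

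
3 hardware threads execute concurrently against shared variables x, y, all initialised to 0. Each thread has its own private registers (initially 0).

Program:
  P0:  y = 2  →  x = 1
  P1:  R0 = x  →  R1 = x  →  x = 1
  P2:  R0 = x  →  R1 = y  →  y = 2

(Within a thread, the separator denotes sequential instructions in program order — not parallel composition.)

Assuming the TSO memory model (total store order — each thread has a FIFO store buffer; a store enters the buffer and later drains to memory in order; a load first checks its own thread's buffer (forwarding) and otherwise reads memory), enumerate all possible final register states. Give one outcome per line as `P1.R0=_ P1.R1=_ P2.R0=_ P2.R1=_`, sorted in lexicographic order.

P1.R0=0 P1.R1=0 P2.R0=0 P2.R1=0
P1.R0=0 P1.R1=0 P2.R0=0 P2.R1=2
P1.R0=0 P1.R1=0 P2.R0=1 P2.R1=0
P1.R0=0 P1.R1=0 P2.R0=1 P2.R1=2
P1.R0=0 P1.R1=1 P2.R0=0 P2.R1=0
P1.R0=0 P1.R1=1 P2.R0=0 P2.R1=2
P1.R0=0 P1.R1=1 P2.R0=1 P2.R1=2
P1.R0=1 P1.R1=1 P2.R0=0 P2.R1=0
P1.R0=1 P1.R1=1 P2.R0=0 P2.R1=2
P1.R0=1 P1.R1=1 P2.R0=1 P2.R1=2

outcome vector order: (P1.R0,P1.R1,P2.R0,P2.R1)
|TSO outcomes| = 10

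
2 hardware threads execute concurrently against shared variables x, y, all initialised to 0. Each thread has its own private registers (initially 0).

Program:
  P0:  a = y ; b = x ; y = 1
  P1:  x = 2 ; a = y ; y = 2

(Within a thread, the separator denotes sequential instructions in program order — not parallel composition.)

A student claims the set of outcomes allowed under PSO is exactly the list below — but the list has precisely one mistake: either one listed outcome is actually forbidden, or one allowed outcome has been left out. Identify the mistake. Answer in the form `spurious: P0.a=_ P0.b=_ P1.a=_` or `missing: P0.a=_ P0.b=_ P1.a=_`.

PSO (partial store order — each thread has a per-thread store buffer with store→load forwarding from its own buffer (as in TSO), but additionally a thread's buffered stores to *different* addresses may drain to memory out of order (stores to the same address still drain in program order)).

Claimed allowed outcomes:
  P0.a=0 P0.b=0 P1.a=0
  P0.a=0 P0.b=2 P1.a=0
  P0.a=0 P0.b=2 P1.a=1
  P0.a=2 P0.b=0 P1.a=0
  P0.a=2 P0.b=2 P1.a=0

outcome vector order: (P0.a,P0.b,P1.a)
[PSO] allowed = {000, 001, 020, 021, 200, 220}
PSO∖claimed = {001}

missing: P0.a=0 P0.b=0 P1.a=1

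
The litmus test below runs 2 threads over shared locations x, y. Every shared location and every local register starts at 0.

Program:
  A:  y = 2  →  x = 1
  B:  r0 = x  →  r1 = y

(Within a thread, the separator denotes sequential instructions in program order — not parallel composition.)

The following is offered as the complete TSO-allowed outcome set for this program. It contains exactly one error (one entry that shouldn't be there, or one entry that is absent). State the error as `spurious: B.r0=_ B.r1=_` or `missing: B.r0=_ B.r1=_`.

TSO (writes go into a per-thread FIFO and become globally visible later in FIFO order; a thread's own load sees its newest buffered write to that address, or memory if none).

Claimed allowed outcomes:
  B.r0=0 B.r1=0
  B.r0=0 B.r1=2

missing: B.r0=1 B.r1=2

outcome vector order: (B.r0,B.r1)
[TSO] allowed = {0/0 0/2 1/2}
TSO∖claimed = {1/2}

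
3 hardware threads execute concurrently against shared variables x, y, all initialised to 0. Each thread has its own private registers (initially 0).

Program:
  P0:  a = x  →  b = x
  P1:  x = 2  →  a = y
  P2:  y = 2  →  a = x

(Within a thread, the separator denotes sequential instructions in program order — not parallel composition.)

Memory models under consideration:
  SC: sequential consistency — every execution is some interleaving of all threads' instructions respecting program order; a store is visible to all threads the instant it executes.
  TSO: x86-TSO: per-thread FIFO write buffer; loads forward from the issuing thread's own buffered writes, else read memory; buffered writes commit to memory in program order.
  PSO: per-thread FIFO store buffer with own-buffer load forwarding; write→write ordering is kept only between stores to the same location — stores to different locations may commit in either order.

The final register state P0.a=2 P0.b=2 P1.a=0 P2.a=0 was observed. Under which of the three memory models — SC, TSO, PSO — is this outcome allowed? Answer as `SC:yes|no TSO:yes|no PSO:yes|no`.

SC:no TSO:yes PSO:yes

outcome vector order: (P0.a,P0.b,P1.a,P2.a)
SC (9): 0/0/0/2; 0/0/2/0; 0/0/2/2; 0/2/0/2; 0/2/2/0; 0/2/2/2; 2/2/0/2; 2/2/2/0; 2/2/2/2
TSO (12): 0/0/0/0; 0/0/0/2; 0/0/2/0; 0/0/2/2; 0/2/0/0; 0/2/0/2; 0/2/2/0; 0/2/2/2; 2/2/0/0; 2/2/0/2; 2/2/2/0; 2/2/2/2
PSO (12): 0/0/0/0; 0/0/0/2; 0/0/2/0; 0/0/2/2; 0/2/0/0; 0/2/0/2; 0/2/2/0; 0/2/2/2; 2/2/0/0; 2/2/0/2; 2/2/2/0; 2/2/2/2
target 2/2/0/0 ∈ {TSO,PSO}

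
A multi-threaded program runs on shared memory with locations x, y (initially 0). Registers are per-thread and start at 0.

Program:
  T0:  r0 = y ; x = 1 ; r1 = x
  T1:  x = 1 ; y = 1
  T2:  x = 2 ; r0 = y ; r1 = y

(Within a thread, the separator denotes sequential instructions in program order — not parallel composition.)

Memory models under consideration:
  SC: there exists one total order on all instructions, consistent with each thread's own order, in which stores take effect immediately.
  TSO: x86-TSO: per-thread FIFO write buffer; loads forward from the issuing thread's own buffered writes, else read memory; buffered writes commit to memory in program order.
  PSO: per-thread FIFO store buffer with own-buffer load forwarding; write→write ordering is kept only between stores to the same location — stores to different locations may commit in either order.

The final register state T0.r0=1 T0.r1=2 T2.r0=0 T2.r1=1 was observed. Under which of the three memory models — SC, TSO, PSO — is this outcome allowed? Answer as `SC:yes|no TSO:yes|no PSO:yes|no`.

SC:no TSO:yes PSO:yes

outcome vector order: (T0.r0,T0.r1,T2.r0,T2.r1)
SC: 10 outcomes — {0100, 0101, 0111, 0200, 0201, 0211, 1100, 1101, 1111, 1211}
TSO: 12 outcomes — {0100, 0101, 0111, 0200, 0201, 0211, 1100, 1101, 1111, 1200, 1201, 1211}
PSO: 12 outcomes — {0100, 0101, 0111, 0200, 0201, 0211, 1100, 1101, 1111, 1200, 1201, 1211}
target 1201 ∈ {TSO,PSO}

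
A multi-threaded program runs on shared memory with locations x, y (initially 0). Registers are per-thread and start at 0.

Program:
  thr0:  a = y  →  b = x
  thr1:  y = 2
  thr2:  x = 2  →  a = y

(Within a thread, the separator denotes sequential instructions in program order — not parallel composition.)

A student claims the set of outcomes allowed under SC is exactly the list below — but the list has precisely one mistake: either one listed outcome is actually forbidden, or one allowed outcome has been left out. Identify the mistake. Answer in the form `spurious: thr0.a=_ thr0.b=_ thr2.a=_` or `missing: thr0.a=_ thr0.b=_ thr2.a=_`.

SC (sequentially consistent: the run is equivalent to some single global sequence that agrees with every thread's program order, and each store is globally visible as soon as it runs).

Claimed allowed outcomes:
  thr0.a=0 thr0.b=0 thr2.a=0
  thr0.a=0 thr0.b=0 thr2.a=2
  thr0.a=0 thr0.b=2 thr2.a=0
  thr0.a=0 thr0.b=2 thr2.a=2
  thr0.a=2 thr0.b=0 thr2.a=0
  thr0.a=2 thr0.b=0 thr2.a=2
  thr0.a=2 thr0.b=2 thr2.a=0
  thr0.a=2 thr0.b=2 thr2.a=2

outcome vector order: (thr0.a,thr0.b,thr2.a)
SC (7): <0 0 0> <0 0 2> <0 2 0> <0 2 2> <2 0 2> <2 2 0> <2 2 2>
claimed∖SC = {<2 0 0>}

spurious: thr0.a=2 thr0.b=0 thr2.a=0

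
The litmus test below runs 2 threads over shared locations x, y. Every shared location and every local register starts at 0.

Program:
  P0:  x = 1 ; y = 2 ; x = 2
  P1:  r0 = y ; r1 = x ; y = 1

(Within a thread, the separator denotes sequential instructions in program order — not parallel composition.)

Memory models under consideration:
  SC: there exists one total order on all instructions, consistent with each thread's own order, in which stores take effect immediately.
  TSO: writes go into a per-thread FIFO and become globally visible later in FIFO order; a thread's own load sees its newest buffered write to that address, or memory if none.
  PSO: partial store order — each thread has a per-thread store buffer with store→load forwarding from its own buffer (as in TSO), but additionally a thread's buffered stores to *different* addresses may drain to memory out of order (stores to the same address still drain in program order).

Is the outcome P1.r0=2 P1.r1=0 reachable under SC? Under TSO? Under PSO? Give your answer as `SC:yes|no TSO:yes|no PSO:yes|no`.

outcome vector order: (P1.r0,P1.r1)
SC (5): <0 0>; <0 1>; <0 2>; <2 1>; <2 2>
TSO (5): <0 0>; <0 1>; <0 2>; <2 1>; <2 2>
PSO (6): <0 0>; <0 1>; <0 2>; <2 0>; <2 1>; <2 2>
target <2 0> ∈ {PSO}

SC:no TSO:no PSO:yes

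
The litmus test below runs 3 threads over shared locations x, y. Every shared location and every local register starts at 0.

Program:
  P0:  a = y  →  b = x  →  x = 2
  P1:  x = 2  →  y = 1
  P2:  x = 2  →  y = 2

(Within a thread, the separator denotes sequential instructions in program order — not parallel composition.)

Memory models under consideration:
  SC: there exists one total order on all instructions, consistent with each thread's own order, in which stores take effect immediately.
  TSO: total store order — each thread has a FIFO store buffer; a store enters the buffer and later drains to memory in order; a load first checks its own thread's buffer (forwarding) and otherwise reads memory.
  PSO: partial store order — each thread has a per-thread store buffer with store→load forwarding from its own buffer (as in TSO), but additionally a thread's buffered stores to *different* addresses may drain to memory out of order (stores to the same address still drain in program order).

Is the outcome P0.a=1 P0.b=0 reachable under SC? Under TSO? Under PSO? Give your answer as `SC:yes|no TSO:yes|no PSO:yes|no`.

outcome vector order: (P0.a,P0.b)
[SC] allowed = {00; 02; 12; 22}
[TSO] allowed = {00; 02; 12; 22}
[PSO] allowed = {00; 02; 10; 12; 20; 22}
target 10 ∈ {PSO}

SC:no TSO:no PSO:yes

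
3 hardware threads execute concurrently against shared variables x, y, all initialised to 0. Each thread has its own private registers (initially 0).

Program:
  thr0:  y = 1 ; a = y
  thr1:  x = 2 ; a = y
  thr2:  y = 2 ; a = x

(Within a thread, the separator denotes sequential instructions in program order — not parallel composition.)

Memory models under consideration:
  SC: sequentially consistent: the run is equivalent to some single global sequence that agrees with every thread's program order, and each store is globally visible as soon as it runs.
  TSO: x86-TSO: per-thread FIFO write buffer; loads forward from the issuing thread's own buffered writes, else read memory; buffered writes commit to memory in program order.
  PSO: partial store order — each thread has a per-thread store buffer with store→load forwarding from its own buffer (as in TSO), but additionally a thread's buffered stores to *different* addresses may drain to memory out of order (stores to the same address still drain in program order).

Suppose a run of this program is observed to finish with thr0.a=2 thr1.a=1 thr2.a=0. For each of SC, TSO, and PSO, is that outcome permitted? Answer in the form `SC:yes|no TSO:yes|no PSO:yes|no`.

SC:no TSO:yes PSO:yes

outcome vector order: (thr0.a,thr1.a,thr2.a)
under SC → <1 0 2> <1 1 0> <1 1 2> <1 2 0> <1 2 2> <2 0 2> <2 1 2> <2 2 0> <2 2 2>
under TSO → <1 0 0> <1 0 2> <1 1 0> <1 1 2> <1 2 0> <1 2 2> <2 0 0> <2 0 2> <2 1 0> <2 1 2> <2 2 0> <2 2 2>
under PSO → <1 0 0> <1 0 2> <1 1 0> <1 1 2> <1 2 0> <1 2 2> <2 0 0> <2 0 2> <2 1 0> <2 1 2> <2 2 0> <2 2 2>
target <2 1 0> ∈ {TSO,PSO}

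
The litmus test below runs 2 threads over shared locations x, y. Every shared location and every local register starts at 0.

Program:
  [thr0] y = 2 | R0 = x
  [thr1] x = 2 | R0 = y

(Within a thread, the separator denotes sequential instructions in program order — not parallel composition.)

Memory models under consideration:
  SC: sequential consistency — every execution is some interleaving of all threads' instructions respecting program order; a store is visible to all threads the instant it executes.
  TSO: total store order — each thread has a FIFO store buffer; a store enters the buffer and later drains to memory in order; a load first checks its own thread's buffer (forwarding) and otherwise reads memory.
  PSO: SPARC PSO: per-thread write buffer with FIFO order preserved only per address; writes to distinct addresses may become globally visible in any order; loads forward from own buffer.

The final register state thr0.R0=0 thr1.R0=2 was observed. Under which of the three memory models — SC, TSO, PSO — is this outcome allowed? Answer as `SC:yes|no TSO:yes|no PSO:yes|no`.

outcome vector order: (thr0.R0,thr1.R0)
under SC → <0 2>, <2 0>, <2 2>
under TSO → <0 0>, <0 2>, <2 0>, <2 2>
under PSO → <0 0>, <0 2>, <2 0>, <2 2>
target <0 2> ∈ {SC,TSO,PSO}

SC:yes TSO:yes PSO:yes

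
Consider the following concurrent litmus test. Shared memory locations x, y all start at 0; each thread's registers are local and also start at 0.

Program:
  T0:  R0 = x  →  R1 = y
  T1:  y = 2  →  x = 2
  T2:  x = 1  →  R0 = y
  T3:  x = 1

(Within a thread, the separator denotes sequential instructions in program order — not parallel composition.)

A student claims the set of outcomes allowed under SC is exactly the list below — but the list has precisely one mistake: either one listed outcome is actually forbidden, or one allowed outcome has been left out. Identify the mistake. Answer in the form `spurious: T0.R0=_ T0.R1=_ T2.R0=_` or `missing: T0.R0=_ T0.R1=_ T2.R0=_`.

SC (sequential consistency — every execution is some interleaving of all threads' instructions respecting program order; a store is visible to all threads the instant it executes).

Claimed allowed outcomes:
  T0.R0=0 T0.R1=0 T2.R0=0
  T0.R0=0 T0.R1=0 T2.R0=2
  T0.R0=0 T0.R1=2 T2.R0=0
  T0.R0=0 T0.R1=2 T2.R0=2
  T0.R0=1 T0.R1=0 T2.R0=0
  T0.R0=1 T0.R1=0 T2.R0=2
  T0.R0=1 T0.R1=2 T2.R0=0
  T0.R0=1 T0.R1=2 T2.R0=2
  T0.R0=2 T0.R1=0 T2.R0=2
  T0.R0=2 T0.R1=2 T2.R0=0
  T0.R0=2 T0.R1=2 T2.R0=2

spurious: T0.R0=2 T0.R1=0 T2.R0=2

outcome vector order: (T0.R0,T0.R1,T2.R0)
[SC] allowed = {0/0/0, 0/0/2, 0/2/0, 0/2/2, 1/0/0, 1/0/2, 1/2/0, 1/2/2, 2/2/0, 2/2/2}
claimed∖SC = {2/0/2}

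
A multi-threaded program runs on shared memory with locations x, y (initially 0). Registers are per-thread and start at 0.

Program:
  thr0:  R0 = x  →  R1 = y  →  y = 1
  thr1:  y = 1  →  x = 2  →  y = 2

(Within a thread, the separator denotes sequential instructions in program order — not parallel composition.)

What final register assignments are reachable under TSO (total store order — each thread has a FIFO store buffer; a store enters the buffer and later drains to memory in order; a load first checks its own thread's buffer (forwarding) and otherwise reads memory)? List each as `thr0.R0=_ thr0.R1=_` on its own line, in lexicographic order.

thr0.R0=0 thr0.R1=0
thr0.R0=0 thr0.R1=1
thr0.R0=0 thr0.R1=2
thr0.R0=2 thr0.R1=1
thr0.R0=2 thr0.R1=2

outcome vector order: (thr0.R0,thr0.R1)
|TSO outcomes| = 5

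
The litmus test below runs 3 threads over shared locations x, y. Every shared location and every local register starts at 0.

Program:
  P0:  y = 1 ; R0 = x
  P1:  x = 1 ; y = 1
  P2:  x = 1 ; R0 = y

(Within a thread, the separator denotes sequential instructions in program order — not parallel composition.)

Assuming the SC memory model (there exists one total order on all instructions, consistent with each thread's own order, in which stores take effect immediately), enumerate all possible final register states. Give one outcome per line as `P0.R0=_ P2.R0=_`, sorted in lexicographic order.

P0.R0=0 P2.R0=1
P0.R0=1 P2.R0=0
P0.R0=1 P2.R0=1

outcome vector order: (P0.R0,P2.R0)
|SC outcomes| = 3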